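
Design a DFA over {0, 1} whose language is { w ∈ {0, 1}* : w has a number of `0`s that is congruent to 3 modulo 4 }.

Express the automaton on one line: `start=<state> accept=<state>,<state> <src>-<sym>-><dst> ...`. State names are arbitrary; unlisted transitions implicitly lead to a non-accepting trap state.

Keep the running count of `0`s modulo 4: each `0` advances along the cycle q0 → q1 → q2 → q3 → q0 while other symbols loop. Accept at q3.
        0   1  
>  q0   q1  q0 
   q1   q2  q1 
   q2   q3  q2 
 * q3   q0  q3 
(> = start, * = accepting)

start=q0 accept=q3 q0-0->q1 q0-1->q0 q1-0->q2 q1-1->q1 q2-0->q3 q2-1->q2 q3-0->q0 q3-1->q3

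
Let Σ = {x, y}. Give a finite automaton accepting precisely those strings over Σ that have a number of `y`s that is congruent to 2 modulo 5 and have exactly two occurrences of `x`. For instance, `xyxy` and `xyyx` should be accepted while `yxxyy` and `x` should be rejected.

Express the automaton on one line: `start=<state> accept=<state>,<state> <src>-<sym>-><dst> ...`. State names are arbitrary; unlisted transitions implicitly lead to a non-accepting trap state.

start=q0 accept=q11 q0-x->q1 q0-y->q2 q1-x->q3 q1-y->q4 q2-x->q4 q2-y->q5 q3-x->q6 q3-y->q7 q4-x->q7 q4-y->q8 q5-x->q8 q5-y->q9 q6-x->q6 q6-y->q10 q7-x->q10 q7-y->q11 q8-x->q11 q8-y->q12 q9-x->q12 q9-y->q13 q10-x->q10 q10-y->q14 q11-x->q14 q11-y->q15 q12-x->q15 q12-y->q16 q13-x->q16 q13-y->q0 q14-x->q14 q14-y->q17 q15-x->q17 q15-y->q18 q16-x->q18 q16-y->q1 q17-x->q17 q17-y->q19 q18-x->q19 q18-y->q3 q19-x->q19 q19-y->q6

Run two small machines in parallel and take their product. One (5 states) tracks the count of `y`s modulo 5; the other (4 states) tracks the count of `x`s, saturating at 3. Each combined state is a pair, one component from each; accept when both components accept.
A 20-state machine:
          x    y  
>  q0     q1   q2 
   q1     q3   q4 
   q2     q4   q5 
   q3     q6   q7 
   q4     q7   q8 
   q5     q8   q9 
   q6     q6  q10 
   q7    q10  q11 
   q8    q11  q12 
   q9    q12  q13 
   q10   q10  q14 
 * q11   q14  q15 
   q12   q15  q16 
   q13   q16   q0 
   q14   q14  q17 
   q15   q17  q18 
   q16   q18   q1 
   q17   q17  q19 
   q18   q19   q3 
   q19   q19   q6 
(> = start, * = accepting)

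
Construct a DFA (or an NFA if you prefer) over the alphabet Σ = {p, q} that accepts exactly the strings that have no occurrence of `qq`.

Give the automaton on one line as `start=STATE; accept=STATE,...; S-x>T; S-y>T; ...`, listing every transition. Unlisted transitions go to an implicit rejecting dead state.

start=A; accept=A,B; A-p>A; A-q>B; B-p>A; B-q>C; C-p>C; C-q>C

Track partial matches of the forbidden pattern `qq`. State C is a dead state reached once `qq` has occurred; every other state accepts. A means no part of `qq` is currently matched.
A 3-state machine:
       p  q 
>* A   A  B 
 * B   A  C 
   C   C  C 
(> = start, * = accepting)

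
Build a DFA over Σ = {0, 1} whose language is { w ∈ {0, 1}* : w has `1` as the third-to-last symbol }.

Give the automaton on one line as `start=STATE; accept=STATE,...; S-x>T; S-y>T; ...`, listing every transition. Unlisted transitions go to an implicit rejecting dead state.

start=q0; accept=q11,q12,q13,q14; q0-0>q1; q0-1>q2; q1-0>q3; q1-1>q4; q2-0>q5; q2-1>q6; q3-0>q7; q3-1>q8; q4-0>q9; q4-1>q10; q5-0>q11; q5-1>q12; q6-0>q13; q6-1>q14; q7-0>q7; q7-1>q8; q8-0>q9; q8-1>q10; q9-0>q11; q9-1>q12; q10-0>q13; q10-1>q14; q11-0>q7; q11-1>q8; q12-0>q9; q12-1>q10; q13-0>q11; q13-1>q12; q14-0>q13; q14-1>q14

A DFA must remember the last 3 symbols (since which symbol is third-to-last isn't known until the input ends). Use one state per possible window of the last ≤3 symbols; accept from those whose window starts with `1`.
A 15-state machine:
          0    1  
>  q0     q1   q2 
   q1     q3   q4 
   q2     q5   q6 
   q3     q7   q8 
   q4     q9  q10 
   q5    q11  q12 
   q6    q13  q14 
   q7     q7   q8 
   q8     q9  q10 
   q9    q11  q12 
   q10   q13  q14 
 * q11    q7   q8 
 * q12    q9  q10 
 * q13   q11  q12 
 * q14   q13  q14 
(> = start, * = accepting)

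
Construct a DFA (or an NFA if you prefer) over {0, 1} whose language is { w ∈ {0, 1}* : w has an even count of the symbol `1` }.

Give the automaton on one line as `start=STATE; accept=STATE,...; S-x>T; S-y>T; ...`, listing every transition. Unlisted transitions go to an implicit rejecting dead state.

start=q0; accept=q0; q0-0>q0; q0-1>q1; q1-0>q1; q1-1>q0

Keep the running count of `1`s modulo 2: each `1` advances along the cycle q0 → q1 → q0 while other symbols loop. Accept at q0.
With 2 states:
        0   1  
>* q0   q0  q1 
   q1   q1  q0 
(> = start, * = accepting)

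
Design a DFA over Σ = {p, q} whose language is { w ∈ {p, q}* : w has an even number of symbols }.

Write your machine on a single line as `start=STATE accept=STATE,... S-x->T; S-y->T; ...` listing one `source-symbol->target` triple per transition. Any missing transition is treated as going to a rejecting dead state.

Count input length modulo 2: every symbol advances one step around the cycle A → B → A. Accept at A.
       p  q 
>* A   B  B 
   B   A  A 
(> = start, * = accepting)

start=A; accept=A; A-p->B; A-q->B; B-p->A; B-q->A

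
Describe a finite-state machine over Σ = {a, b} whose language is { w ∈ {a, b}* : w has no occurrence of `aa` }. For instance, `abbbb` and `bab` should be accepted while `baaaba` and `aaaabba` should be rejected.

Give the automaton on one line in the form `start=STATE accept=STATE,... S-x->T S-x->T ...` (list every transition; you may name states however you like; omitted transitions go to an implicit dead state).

start=S0 accept=S0,S1 S0-a->S1 S0-b->S0 S1-a->S2 S1-b->S0 S2-a->S2 S2-b->S2

Track partial matches of the forbidden pattern `aa`. State S2 is a dead state reached once `aa` has occurred; every other state accepts. S0 means no part of `aa` is currently matched.
A 3-state machine:
        a   b  
>* S0   S1  S0 
 * S1   S2  S0 
   S2   S2  S2 
(> = start, * = accepting)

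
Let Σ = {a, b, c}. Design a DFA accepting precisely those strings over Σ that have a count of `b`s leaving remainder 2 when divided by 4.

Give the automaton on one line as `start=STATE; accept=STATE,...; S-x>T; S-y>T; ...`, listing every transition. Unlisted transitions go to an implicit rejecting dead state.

start=s0; accept=s2; s0-a>s0; s0-b>s1; s0-c>s0; s1-a>s1; s1-b>s2; s1-c>s1; s2-a>s2; s2-b>s3; s2-c>s2; s3-a>s3; s3-b>s0; s3-c>s3

The only thing that matters is how many `b`s have appeared, reduced mod 4. Use one state per residue: s0 for 0, …, s3 for 3. Reading `b` moves to the next residue; anything else stays put. s2 is accepting.
A 4-state machine:
        a   b   c  
>  s0   s0  s1  s0 
   s1   s1  s2  s1 
 * s2   s2  s3  s2 
   s3   s3  s0  s3 
(> = start, * = accepting)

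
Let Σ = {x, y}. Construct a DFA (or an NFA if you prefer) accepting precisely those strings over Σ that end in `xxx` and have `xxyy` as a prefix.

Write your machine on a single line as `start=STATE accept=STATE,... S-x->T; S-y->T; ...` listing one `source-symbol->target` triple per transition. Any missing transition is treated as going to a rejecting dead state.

start=q0; accept=q8; q0-x->q1; q0-y->q2; q1-x->q3; q1-y->q2; q2-x->q2; q2-y->q2; q3-x->q2; q3-y->q4; q4-x->q2; q4-y->q5; q5-x->q6; q5-y->q5; q6-x->q7; q6-y->q5; q7-x->q8; q7-y->q5; q8-x->q8; q8-y->q5

Handle the two conditions separately and then intersect. The first has 4 states tracking how much of the suffix `xxx` has currently been matched; the second has 6 states tracking whether the input so far still matches the prefix `xxyy`. A product state is a pair (one from each), accepting exactly when both do. Equivalent product states are then merged.
9 states suffice.
        x   y  
>  q0   q1  q2 
   q1   q3  q2 
   q2   q2  q2 
   q3   q2  q4 
   q4   q2  q5 
   q5   q6  q5 
   q6   q7  q5 
   q7   q8  q5 
 * q8   q8  q5 
(> = start, * = accepting)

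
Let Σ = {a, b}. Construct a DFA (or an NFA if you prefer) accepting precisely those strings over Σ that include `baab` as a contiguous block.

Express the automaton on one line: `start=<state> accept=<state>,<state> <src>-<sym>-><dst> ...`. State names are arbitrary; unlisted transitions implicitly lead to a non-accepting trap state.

Track how much of `baab` has been matched so far: state S0 is no progress, S4 is the absorbing accept state reached once `baab` has occurred. Intermediate states record partial matches; on a mismatch, fall back to the longest reusable overlap.
A 5-state machine:
        a   b  
>  S0   S0  S1 
   S1   S2  S1 
   S2   S3  S1 
   S3   S0  S4 
 * S4   S4  S4 
(> = start, * = accepting)

start=S0 accept=S4 S0-a->S0 S0-b->S1 S1-a->S2 S1-b->S1 S2-a->S3 S2-b->S1 S3-a->S0 S3-b->S4 S4-a->S4 S4-b->S4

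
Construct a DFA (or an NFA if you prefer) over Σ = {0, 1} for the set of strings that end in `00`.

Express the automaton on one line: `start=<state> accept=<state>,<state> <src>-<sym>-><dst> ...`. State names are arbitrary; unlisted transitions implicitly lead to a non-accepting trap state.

Let each state record the length of the longest suffix of the input read so far that is also a prefix of `00`. q1 means the last symbol is `0`; q2 means the last 2 symbols are `00`. Accept only at q2, where the string currently ends in `00`.
A 3-state machine:
        0   1  
>  q0   q1  q0 
   q1   q2  q0 
 * q2   q2  q0 
(> = start, * = accepting)

start=q0 accept=q2 q0-0->q1 q0-1->q0 q1-0->q2 q1-1->q0 q2-0->q2 q2-1->q0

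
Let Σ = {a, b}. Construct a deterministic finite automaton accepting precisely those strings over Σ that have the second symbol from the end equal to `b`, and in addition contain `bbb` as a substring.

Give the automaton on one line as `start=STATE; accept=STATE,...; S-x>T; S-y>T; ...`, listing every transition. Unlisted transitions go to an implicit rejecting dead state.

Build one automaton per condition and run them in lockstep. The first has 7 states tracking the last 2 symbols read; the second has 4 states tracking whether and how much of `bbb` has been seen. A product state is a pair (one from each), accepting exactly when both do. Minimizing collapses redundant product states.
7 states suffice.
        a   b  
>  S0   S0  S1 
   S1   S0  S2 
   S2   S0  S3 
 * S3   S4  S3 
 * S4   S5  S6 
   S5   S5  S6 
   S6   S4  S3 
(> = start, * = accepting)

start=S0; accept=S3,S4; S0-a>S0; S0-b>S1; S1-a>S0; S1-b>S2; S2-a>S0; S2-b>S3; S3-a>S4; S3-b>S3; S4-a>S5; S4-b>S6; S5-a>S5; S5-b>S6; S6-a>S4; S6-b>S3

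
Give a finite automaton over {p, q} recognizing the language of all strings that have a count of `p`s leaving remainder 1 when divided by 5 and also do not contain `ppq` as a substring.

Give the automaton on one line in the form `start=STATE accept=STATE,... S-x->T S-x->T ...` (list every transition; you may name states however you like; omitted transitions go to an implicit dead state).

Build one automaton per condition and run them in lockstep. The first has 5 states tracking the count of `p`s modulo 5; the second has 4 states tracking partial matches of the forbidden pattern `ppq`. A product state is a pair (one from each), accepting exactly when both do. After merging equivalent states the machine shrinks.
A 16-state machine:
       p  q 
>  A   B  A 
 * B   C  D 
   C   E  F 
 * D   G  D 
   E   H  F 
   F   F  F 
   G   E  I 
   H   J  F 
   I   K  I 
   J   L  F 
   K   H  M 
 * L   C  F 
   M   N  M 
   N   J  O 
   O   P  O 
   P   L  A 
(> = start, * = accepting)

start=A accept=B,D,L A-p->B A-q->A B-p->C B-q->D C-p->E C-q->F D-p->G D-q->D E-p->H E-q->F F-p->F F-q->F G-p->E G-q->I H-p->J H-q->F I-p->K I-q->I J-p->L J-q->F K-p->H K-q->M L-p->C L-q->F M-p->N M-q->M N-p->J N-q->O O-p->P O-q->O P-p->L P-q->A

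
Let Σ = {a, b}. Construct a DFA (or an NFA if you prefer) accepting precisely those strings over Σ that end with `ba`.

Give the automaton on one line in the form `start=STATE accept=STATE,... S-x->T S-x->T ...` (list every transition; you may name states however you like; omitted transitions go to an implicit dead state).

Let each state record the length of the longest suffix of the input read so far that is also a prefix of `ba`. s1 means the last symbol is `b`; s2 means the last 2 symbols are `ba`. Accept only at s2, where the string currently ends in `ba`.
A 3-state machine:
        a   b  
>  s0   s0  s1 
   s1   s2  s1 
 * s2   s0  s1 
(> = start, * = accepting)

start=s0 accept=s2 s0-a->s0 s0-b->s1 s1-a->s2 s1-b->s1 s2-a->s0 s2-b->s1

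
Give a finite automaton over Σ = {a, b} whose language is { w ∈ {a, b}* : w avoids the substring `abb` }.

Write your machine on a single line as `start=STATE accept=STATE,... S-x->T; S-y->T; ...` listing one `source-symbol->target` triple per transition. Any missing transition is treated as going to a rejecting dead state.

This is the complement of 'contains `abb`'. Use the same substring-matching states — s0 through s3 holding how much of `abb` has just been matched — but flip the accepting set: everything except the trap s3 accepts.
A 4-state machine:
        a   b  
>* s0   s1  s0 
 * s1   s1  s2 
 * s2   s1  s3 
   s3   s3  s3 
(> = start, * = accepting)

start=s0; accept=s0,s1,s2; s0-a->s1; s0-b->s0; s1-a->s1; s1-b->s2; s2-a->s1; s2-b->s3; s3-a->s3; s3-b->s3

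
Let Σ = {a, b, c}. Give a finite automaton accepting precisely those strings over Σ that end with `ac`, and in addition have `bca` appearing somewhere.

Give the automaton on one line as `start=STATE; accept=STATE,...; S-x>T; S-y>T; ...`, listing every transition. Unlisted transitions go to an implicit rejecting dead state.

Run two small machines in parallel and take their product. One (3 states) tracks how much of the suffix `ac` has currently been matched; the other (4 states) tracks whether and how much of `bca` has been seen. Each combined state is a pair, one component from each; accept when both components accept.
8 states suffice.
        a   b   c  
>  S0   S1  S2  S0 
   S1   S1  S2  S3 
   S2   S1  S2  S4 
   S3   S1  S2  S0 
   S4   S5  S2  S0 
   S5   S5  S6  S7 
   S6   S5  S6  S6 
 * S7   S5  S6  S6 
(> = start, * = accepting)

start=S0; accept=S7; S0-a>S1; S0-b>S2; S0-c>S0; S1-a>S1; S1-b>S2; S1-c>S3; S2-a>S1; S2-b>S2; S2-c>S4; S3-a>S1; S3-b>S2; S3-c>S0; S4-a>S5; S4-b>S2; S4-c>S0; S5-a>S5; S5-b>S6; S5-c>S7; S6-a>S5; S6-b>S6; S6-c>S6; S7-a>S5; S7-b>S6; S7-c>S6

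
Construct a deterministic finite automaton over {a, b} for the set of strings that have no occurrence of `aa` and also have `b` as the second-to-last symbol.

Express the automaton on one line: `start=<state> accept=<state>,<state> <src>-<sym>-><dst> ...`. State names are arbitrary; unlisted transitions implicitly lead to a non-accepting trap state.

start=S0 accept=S5,S6 S0-a->S1 S0-b->S2 S1-a->S3 S1-b->S4 S2-a->S5 S2-b->S6 S3-a->S3 S3-b->S7 S4-a->S5 S4-b->S6 S5-a->S3 S5-b->S4 S6-a->S5 S6-b->S6 S7-a->S8 S7-b->S9 S8-a->S3 S8-b->S7 S9-a->S8 S9-b->S9

Run two small machines in parallel and take their product. The first has 3 states tracking partial matches of the forbidden pattern `aa`; the second has 7 states tracking the last 2 symbols read. A product state is a pair (one from each), accepting exactly when both do.
A 10-state machine:
        a   b  
>  S0   S1  S2 
   S1   S3  S4 
   S2   S5  S6 
   S3   S3  S7 
   S4   S5  S6 
 * S5   S3  S4 
 * S6   S5  S6 
   S7   S8  S9 
   S8   S3  S7 
   S9   S8  S9 
(> = start, * = accepting)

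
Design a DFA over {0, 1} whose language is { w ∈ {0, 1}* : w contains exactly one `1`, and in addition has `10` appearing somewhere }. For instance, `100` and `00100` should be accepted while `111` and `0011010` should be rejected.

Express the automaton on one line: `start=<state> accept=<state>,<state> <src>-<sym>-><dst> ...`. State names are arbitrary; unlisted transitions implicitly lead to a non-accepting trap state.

start=q0 accept=q2 q0-0->q0 q0-1->q1 q1-0->q2 q1-1->q3 q2-0->q2 q2-1->q3 q3-0->q3 q3-1->q3

Build one automaton per condition and run them in lockstep. The first has 3 states tracking the count of `1`s, saturating at 2; the second has 3 states tracking whether and how much of `10` has been seen. A product state is a pair (one from each), accepting exactly when both do. Minimizing collapses redundant product states.
        0   1  
>  q0   q0  q1 
   q1   q2  q3 
 * q2   q2  q3 
   q3   q3  q3 
(> = start, * = accepting)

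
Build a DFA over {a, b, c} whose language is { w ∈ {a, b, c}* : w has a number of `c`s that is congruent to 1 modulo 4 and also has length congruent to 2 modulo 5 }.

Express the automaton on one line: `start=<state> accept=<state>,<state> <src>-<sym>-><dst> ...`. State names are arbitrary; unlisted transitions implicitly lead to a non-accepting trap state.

start=s0 accept=s4 s0-a->s1 s0-b->s1 s0-c->s2 s1-a->s3 s1-b->s3 s1-c->s4 s2-a->s4 s2-b->s4 s2-c->s5 s3-a->s6 s3-b->s6 s3-c->s7 s4-a->s7 s4-b->s7 s4-c->s8 s5-a->s8 s5-b->s8 s5-c->s9 s6-a->s10 s6-b->s10 s6-c->s11 s7-a->s11 s7-b->s11 s7-c->s12 s8-a->s12 s8-b->s12 s8-c->s13 s9-a->s13 s9-b->s13 s9-c->s10 s10-a->s0 s10-b->s0 s10-c->s14 s11-a->s14 s11-b->s14 s11-c->s15 s12-a->s15 s12-b->s15 s12-c->s16 s13-a->s16 s13-b->s16 s13-c->s0 s14-a->s2 s14-b->s2 s14-c->s17 s15-a->s17 s15-b->s17 s15-c->s18 s16-a->s18 s16-b->s18 s16-c->s1 s17-a->s5 s17-b->s5 s17-c->s19 s18-a->s19 s18-b->s19 s18-c->s3 s19-a->s9 s19-b->s9 s19-c->s6

Build one automaton per condition and run them in lockstep. One (4 states) tracks the count of `c`s modulo 4; the other (5 states) tracks the input length modulo 5. Each combined state is a pair, one component from each; accept when both components accept.
20 states suffice.
          a    b    c  
>  s0     s1   s1   s2 
   s1     s3   s3   s4 
   s2     s4   s4   s5 
   s3     s6   s6   s7 
 * s4     s7   s7   s8 
   s5     s8   s8   s9 
   s6    s10  s10  s11 
   s7    s11  s11  s12 
   s8    s12  s12  s13 
   s9    s13  s13  s10 
   s10    s0   s0  s14 
   s11   s14  s14  s15 
   s12   s15  s15  s16 
   s13   s16  s16   s0 
   s14    s2   s2  s17 
   s15   s17  s17  s18 
   s16   s18  s18   s1 
   s17    s5   s5  s19 
   s18   s19  s19   s3 
   s19    s9   s9   s6 
(> = start, * = accepting)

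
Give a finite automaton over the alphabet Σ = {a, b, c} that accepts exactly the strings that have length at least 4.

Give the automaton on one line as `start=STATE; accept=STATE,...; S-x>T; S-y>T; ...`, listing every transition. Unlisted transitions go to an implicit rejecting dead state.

Count input length up to 5: every symbol moves from q0 toward q5, which means 'more than 4' and absorbs. Accept from {q4, q5}.
A 6-state machine:
        a   b   c  
>  q0   q1  q1  q1 
   q1   q2  q2  q2 
   q2   q3  q3  q3 
   q3   q4  q4  q4 
 * q4   q5  q5  q5 
 * q5   q5  q5  q5 
(> = start, * = accepting)

start=q0; accept=q4,q5; q0-a>q1; q0-b>q1; q0-c>q1; q1-a>q2; q1-b>q2; q1-c>q2; q2-a>q3; q2-b>q3; q2-c>q3; q3-a>q4; q3-b>q4; q3-c>q4; q4-a>q5; q4-b>q5; q4-c>q5; q5-a>q5; q5-b>q5; q5-c>q5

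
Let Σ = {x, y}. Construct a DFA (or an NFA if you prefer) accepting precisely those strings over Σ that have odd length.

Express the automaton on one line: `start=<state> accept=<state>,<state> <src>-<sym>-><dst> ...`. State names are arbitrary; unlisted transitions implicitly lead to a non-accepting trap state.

start=A accept=B A-x->B A-y->B B-x->A B-y->A

Only the length mod 2 matters, so use a 2-cycle: from any state, every input symbol moves to the next state, wrapping B back to A. Mark B accepting.
A 2-state machine:
       x  y 
>  A   B  B 
 * B   A  A 
(> = start, * = accepting)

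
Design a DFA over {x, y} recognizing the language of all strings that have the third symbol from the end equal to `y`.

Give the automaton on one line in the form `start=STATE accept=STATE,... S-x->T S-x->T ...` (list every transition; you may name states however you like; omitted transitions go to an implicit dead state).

start=A accept=L,M,N,O A-x->B A-y->C B-x->D B-y->E C-x->F C-y->G D-x->H D-y->I E-x->J E-y->K F-x->L F-y->M G-x->N G-y->O H-x->H H-y->I I-x->J I-y->K J-x->L J-y->M K-x->N K-y->O L-x->H L-y->I M-x->J M-y->K N-x->L N-y->M O-x->N O-y->O

A DFA must remember the last 3 symbols (since which symbol is third-to-last isn't known until the input ends). Use one state per possible window of the last ≤3 symbols; accept from those whose window starts with `y`.
A 15-state machine:
       x  y 
>  A   B  C 
   B   D  E 
   C   F  G 
   D   H  I 
   E   J  K 
   F   L  M 
   G   N  O 
   H   H  I 
   I   J  K 
   J   L  M 
   K   N  O 
 * L   H  I 
 * M   J  K 
 * N   L  M 
 * O   N  O 
(> = start, * = accepting)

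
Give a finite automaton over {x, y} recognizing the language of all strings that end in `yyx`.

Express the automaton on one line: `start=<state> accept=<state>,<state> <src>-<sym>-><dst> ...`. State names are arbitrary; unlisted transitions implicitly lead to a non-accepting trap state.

start=S0 accept=S3 S0-x->S0 S0-y->S1 S1-x->S0 S1-y->S2 S2-x->S3 S2-y->S2 S3-x->S0 S3-y->S1

Remember how much of `yyx` the current input suffix matches. State S0 means no match yet; S1 means the last symbol is `y`; S2 means the last 2 symbols are `yy`; S3 means the last 3 symbols are `yyx`. Only S3 accepts. On a mismatch, fall back to the longest proper suffix that is still a prefix of `yyx`.
4 states suffice.
        x   y  
>  S0   S0  S1 
   S1   S0  S2 
   S2   S3  S2 
 * S3   S0  S1 
(> = start, * = accepting)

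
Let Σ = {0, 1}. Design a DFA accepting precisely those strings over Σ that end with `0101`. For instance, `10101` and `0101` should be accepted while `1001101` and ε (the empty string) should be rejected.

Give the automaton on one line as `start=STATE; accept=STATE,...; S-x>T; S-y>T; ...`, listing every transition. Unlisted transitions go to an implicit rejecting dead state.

Let each state record the length of the longest suffix of the input read so far that is also a prefix of `0101`. S1 means the last symbol is `0`; S2 means the last 2 symbols are `01`; S3 means the last 3 symbols are `010`; S4 means the last 4 symbols are `0101`. Accept only at S4, where the string currently ends in `0101`.
        0   1  
>  S0   S1  S0 
   S1   S1  S2 
   S2   S3  S0 
   S3   S1  S4 
 * S4   S3  S0 
(> = start, * = accepting)

start=S0; accept=S4; S0-0>S1; S0-1>S0; S1-0>S1; S1-1>S2; S2-0>S3; S2-1>S0; S3-0>S1; S3-1>S4; S4-0>S3; S4-1>S0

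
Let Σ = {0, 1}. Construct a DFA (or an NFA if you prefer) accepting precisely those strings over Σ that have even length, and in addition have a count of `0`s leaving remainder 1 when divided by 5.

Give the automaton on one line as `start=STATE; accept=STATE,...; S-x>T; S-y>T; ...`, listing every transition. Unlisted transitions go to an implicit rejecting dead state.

start=A; accept=E; A-0>B; A-1>C; B-0>D; B-1>E; C-0>E; C-1>A; D-0>F; D-1>G; E-0>G; E-1>B; F-0>H; F-1>I; G-0>I; G-1>D; H-0>C; H-1>J; I-0>J; I-1>F; J-0>A; J-1>H

Build one automaton per condition and run them in lockstep. One (2 states) tracks the input length modulo 2; the other (5 states) tracks the count of `0`s modulo 5. Each combined state is a pair, one component from each; accept when both components accept.
       0  1 
>  A   B  C 
   B   D  E 
   C   E  A 
   D   F  G 
 * E   G  B 
   F   H  I 
   G   I  D 
   H   C  J 
   I   J  F 
   J   A  H 
(> = start, * = accepting)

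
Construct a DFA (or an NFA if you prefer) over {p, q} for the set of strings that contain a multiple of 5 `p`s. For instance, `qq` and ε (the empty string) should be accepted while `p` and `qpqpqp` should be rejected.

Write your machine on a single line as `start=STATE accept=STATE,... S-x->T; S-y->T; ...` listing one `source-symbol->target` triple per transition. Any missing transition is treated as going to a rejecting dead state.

Keep the running count of `p`s modulo 5: each `p` advances along the cycle s0 → s1 → s2 → s3 → s4 → s0 while other symbols loop. Accept at s0.
5 states suffice.
        p   q  
>* s0   s1  s0 
   s1   s2  s1 
   s2   s3  s2 
   s3   s4  s3 
   s4   s0  s4 
(> = start, * = accepting)

start=s0; accept=s0; s0-p->s1; s0-q->s0; s1-p->s2; s1-q->s1; s2-p->s3; s2-q->s2; s3-p->s4; s3-q->s3; s4-p->s0; s4-q->s4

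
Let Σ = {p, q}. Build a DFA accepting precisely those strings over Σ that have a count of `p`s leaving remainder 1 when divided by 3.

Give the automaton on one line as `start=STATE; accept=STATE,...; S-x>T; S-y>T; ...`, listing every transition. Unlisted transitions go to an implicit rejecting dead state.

The only thing that matters is how many `p`s have appeared, reduced mod 3. Use one state per residue: S0 for 0, …, S2 for 2. Reading `p` moves to the next residue; anything else stays put. S1 is accepting.
        p   q  
>  S0   S1  S0 
 * S1   S2  S1 
   S2   S0  S2 
(> = start, * = accepting)

start=S0; accept=S1; S0-p>S1; S0-q>S0; S1-p>S2; S1-q>S1; S2-p>S0; S2-q>S2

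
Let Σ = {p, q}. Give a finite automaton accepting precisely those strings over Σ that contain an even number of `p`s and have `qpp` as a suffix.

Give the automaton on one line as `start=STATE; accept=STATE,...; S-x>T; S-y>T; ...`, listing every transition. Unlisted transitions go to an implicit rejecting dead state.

start=A; accept=E; A-p>B; A-q>C; B-p>A; B-q>B; C-p>D; C-q>C; D-p>E; D-q>B; E-p>B; E-q>C

Build one automaton per condition and run them in lockstep. One (2 states) tracks the count of `p`s modulo 2; the other (4 states) tracks how much of the suffix `qpp` has currently been matched. Each combined state is a pair, one component from each; accept when both components accept. After merging equivalent states the machine shrinks.
With 5 states:
       p  q 
>  A   B  C 
   B   A  B 
   C   D  C 
   D   E  B 
 * E   B  C 
(> = start, * = accepting)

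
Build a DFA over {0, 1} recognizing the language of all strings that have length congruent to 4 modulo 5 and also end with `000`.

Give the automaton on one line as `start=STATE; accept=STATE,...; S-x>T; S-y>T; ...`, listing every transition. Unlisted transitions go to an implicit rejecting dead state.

start=S0; accept=S6; S0-0>S1; S0-1>S1; S1-0>S2; S1-1>S3; S2-0>S4; S2-1>S5; S3-0>S5; S3-1>S5; S4-0>S6; S4-1>S7; S5-0>S7; S5-1>S7; S6-0>S0; S6-1>S0; S7-0>S0; S7-1>S0

Handle the two conditions separately and then intersect. The first has 5 states tracking the input length modulo 5; the second has 4 states tracking how much of the suffix `000` has currently been matched. A product state is a pair (one from each), accepting exactly when both do. Minimizing collapses redundant product states.
With 8 states:
        0   1  
>  S0   S1  S1 
   S1   S2  S3 
   S2   S4  S5 
   S3   S5  S5 
   S4   S6  S7 
   S5   S7  S7 
 * S6   S0  S0 
   S7   S0  S0 
(> = start, * = accepting)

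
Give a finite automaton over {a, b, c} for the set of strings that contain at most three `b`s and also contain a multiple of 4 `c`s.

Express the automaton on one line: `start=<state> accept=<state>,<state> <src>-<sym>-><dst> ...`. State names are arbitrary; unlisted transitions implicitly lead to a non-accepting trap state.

Run two small machines in parallel and take their product. One (5 states) tracks the count of `b`s, saturating at 4; the other (4 states) tracks the count of `c`s modulo 4. Each combined state is a pair, one component from each; accept when both components accept.
With 20 states:
          a    b    c  
>* s0     s0   s1   s2 
 * s1     s1   s3   s4 
   s2     s2   s4   s5 
 * s3     s3   s6   s7 
   s4     s4   s7   s8 
   s5     s5   s8   s9 
 * s6     s6  s10  s11 
   s7     s7  s11  s12 
   s8     s8  s12  s13 
   s9     s9  s13   s0 
   s10   s10  s10  s14 
   s11   s11  s14  s15 
   s12   s12  s15  s16 
   s13   s13  s16   s1 
   s14   s14  s14  s17 
   s15   s15  s17  s18 
   s16   s16  s18   s3 
   s17   s17  s17  s19 
   s18   s18  s19   s6 
   s19   s19  s19  s10 
(> = start, * = accepting)

start=s0 accept=s0,s1,s3,s6 s0-a->s0 s0-b->s1 s0-c->s2 s1-a->s1 s1-b->s3 s1-c->s4 s2-a->s2 s2-b->s4 s2-c->s5 s3-a->s3 s3-b->s6 s3-c->s7 s4-a->s4 s4-b->s7 s4-c->s8 s5-a->s5 s5-b->s8 s5-c->s9 s6-a->s6 s6-b->s10 s6-c->s11 s7-a->s7 s7-b->s11 s7-c->s12 s8-a->s8 s8-b->s12 s8-c->s13 s9-a->s9 s9-b->s13 s9-c->s0 s10-a->s10 s10-b->s10 s10-c->s14 s11-a->s11 s11-b->s14 s11-c->s15 s12-a->s12 s12-b->s15 s12-c->s16 s13-a->s13 s13-b->s16 s13-c->s1 s14-a->s14 s14-b->s14 s14-c->s17 s15-a->s15 s15-b->s17 s15-c->s18 s16-a->s16 s16-b->s18 s16-c->s3 s17-a->s17 s17-b->s17 s17-c->s19 s18-a->s18 s18-b->s19 s18-c->s6 s19-a->s19 s19-b->s19 s19-c->s10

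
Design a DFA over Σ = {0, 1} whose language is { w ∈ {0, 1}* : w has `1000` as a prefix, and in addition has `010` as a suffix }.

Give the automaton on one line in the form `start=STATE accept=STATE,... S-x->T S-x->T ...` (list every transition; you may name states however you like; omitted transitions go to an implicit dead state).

start=s0 accept=s7 s0-0->s1 s0-1->s2 s1-0->s1 s1-1->s1 s2-0->s3 s2-1->s1 s3-0->s4 s3-1->s1 s4-0->s5 s4-1->s1 s5-0->s5 s5-1->s6 s6-0->s7 s6-1->s8 s7-0->s5 s7-1->s6 s8-0->s5 s8-1->s8

Run two small machines in parallel and take their product. The first has 6 states tracking whether the input so far still matches the prefix `1000`; the second has 4 states tracking how much of the suffix `010` has currently been matched. A product state is a pair (one from each), accepting exactly when both do. Equivalent product states are then merged.
        0   1  
>  s0   s1  s2 
   s1   s1  s1 
   s2   s3  s1 
   s3   s4  s1 
   s4   s5  s1 
   s5   s5  s6 
   s6   s7  s8 
 * s7   s5  s6 
   s8   s5  s8 
(> = start, * = accepting)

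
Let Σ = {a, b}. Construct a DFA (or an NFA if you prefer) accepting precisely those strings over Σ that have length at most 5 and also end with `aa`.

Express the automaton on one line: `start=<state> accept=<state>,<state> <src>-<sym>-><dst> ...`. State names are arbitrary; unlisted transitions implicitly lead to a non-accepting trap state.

start=q0 accept=q3,q6,q9,q12 q0-a->q1 q0-b->q2 q1-a->q3 q1-b->q4 q2-a->q5 q2-b->q4 q3-a->q6 q3-b->q7 q4-a->q8 q4-b->q7 q5-a->q6 q5-b->q7 q6-a->q9 q6-b->q10 q7-a->q11 q7-b->q10 q8-a->q9 q8-b->q10 q9-a->q12 q9-b->q13 q10-a->q14 q10-b->q13 q11-a->q12 q11-b->q13 q12-a->q15 q12-b->q16 q13-a->q17 q13-b->q16 q14-a->q15 q14-b->q16 q15-a->q15 q15-b->q16 q16-a->q17 q16-b->q16 q17-a->q15 q17-b->q16

Handle the two conditions separately and then intersect. The first has 7 states tracking the input length, saturating at 6; the second has 3 states tracking how much of the suffix `aa` has currently been matched. A product state is a pair (one from each), accepting exactly when both do.
With 18 states:
          a    b  
>  q0     q1   q2 
   q1     q3   q4 
   q2     q5   q4 
 * q3     q6   q7 
   q4     q8   q7 
   q5     q6   q7 
 * q6     q9  q10 
   q7    q11  q10 
   q8     q9  q10 
 * q9    q12  q13 
   q10   q14  q13 
   q11   q12  q13 
 * q12   q15  q16 
   q13   q17  q16 
   q14   q15  q16 
   q15   q15  q16 
   q16   q17  q16 
   q17   q15  q16 
(> = start, * = accepting)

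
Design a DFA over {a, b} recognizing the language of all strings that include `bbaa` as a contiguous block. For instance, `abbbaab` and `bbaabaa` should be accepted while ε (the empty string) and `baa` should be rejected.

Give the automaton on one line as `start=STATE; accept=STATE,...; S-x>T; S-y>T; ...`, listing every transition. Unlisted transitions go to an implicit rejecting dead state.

States q0..q3 record the length of the longest prefix of `bbaa` that matches the current input suffix. Reaching q4 means `bbaa` has been seen, and we stay there forever. Accept from q4.
A 5-state machine:
        a   b  
>  q0   q0  q1 
   q1   q0  q2 
   q2   q3  q2 
   q3   q4  q1 
 * q4   q4  q4 
(> = start, * = accepting)

start=q0; accept=q4; q0-a>q0; q0-b>q1; q1-a>q0; q1-b>q2; q2-a>q3; q2-b>q2; q3-a>q4; q3-b>q1; q4-a>q4; q4-b>q4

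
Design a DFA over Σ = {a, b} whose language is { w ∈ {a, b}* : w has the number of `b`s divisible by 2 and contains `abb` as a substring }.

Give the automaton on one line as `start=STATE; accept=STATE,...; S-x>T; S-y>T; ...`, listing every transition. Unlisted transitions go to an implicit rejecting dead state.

start=S0; accept=S5; S0-a>S1; S0-b>S2; S1-a>S1; S1-b>S3; S2-a>S4; S2-b>S0; S3-a>S4; S3-b>S5; S4-a>S4; S4-b>S6; S5-a>S5; S5-b>S7; S6-a>S1; S6-b>S7; S7-a>S7; S7-b>S5

Run two small machines in parallel and take their product. One (2 states) tracks the count of `b`s modulo 2; the other (4 states) tracks whether and how much of `abb` has been seen. Each combined state is a pair, one component from each; accept when both components accept.
8 states suffice.
        a   b  
>  S0   S1  S2 
   S1   S1  S3 
   S2   S4  S0 
   S3   S4  S5 
   S4   S4  S6 
 * S5   S5  S7 
   S6   S1  S7 
   S7   S7  S5 
(> = start, * = accepting)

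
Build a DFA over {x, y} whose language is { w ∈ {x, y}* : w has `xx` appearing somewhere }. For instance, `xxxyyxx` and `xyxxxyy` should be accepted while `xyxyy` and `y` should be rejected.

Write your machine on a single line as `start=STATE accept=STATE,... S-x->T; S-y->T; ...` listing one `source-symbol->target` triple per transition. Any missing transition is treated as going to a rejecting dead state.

start=s0; accept=s2; s0-x->s1; s0-y->s0; s1-x->s2; s1-y->s0; s2-x->s2; s2-y->s2

States s0..s1 record the length of the longest prefix of `xx` that matches the current input suffix. Reaching s2 means `xx` has been seen, and we stay there forever. Accept from s2.
        x   y  
>  s0   s1  s0 
   s1   s2  s0 
 * s2   s2  s2 
(> = start, * = accepting)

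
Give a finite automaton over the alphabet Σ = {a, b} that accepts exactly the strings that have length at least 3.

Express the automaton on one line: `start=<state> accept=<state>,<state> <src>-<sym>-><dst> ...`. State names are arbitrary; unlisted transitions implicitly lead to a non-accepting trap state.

We only need to distinguish lengths 0, 1, …, 3, and '>3'. Chain q0 → q1 → q2 → q3 → q4 on every symbol, with q4 looping. Accepting states: {q3, q4}.
5 states suffice.
        a   b  
>  q0   q1  q1 
   q1   q2  q2 
   q2   q3  q3 
 * q3   q4  q4 
 * q4   q4  q4 
(> = start, * = accepting)

start=q0 accept=q3,q4 q0-a->q1 q0-b->q1 q1-a->q2 q1-b->q2 q2-a->q3 q2-b->q3 q3-a->q4 q3-b->q4 q4-a->q4 q4-b->q4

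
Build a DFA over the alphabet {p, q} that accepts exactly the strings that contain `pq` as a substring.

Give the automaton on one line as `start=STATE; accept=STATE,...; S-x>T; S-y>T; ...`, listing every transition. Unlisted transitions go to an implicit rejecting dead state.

start=S0; accept=S2; S0-p>S1; S0-q>S0; S1-p>S1; S1-q>S2; S2-p>S2; S2-q>S2

States S0..S1 record the length of the longest prefix of `pq` that matches the current input suffix. Reaching S2 means `pq` has been seen, and we stay there forever. Accept from S2.
3 states suffice.
        p   q  
>  S0   S1  S0 
   S1   S1  S2 
 * S2   S2  S2 
(> = start, * = accepting)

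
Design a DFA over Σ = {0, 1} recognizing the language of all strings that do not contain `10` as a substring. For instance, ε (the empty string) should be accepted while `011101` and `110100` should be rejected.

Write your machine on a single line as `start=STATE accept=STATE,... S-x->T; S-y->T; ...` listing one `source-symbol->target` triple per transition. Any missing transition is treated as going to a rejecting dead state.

Track partial matches of the forbidden pattern `10`. State s2 is a dead state reached once `10` has occurred; every other state accepts. s0 means no part of `10` is currently matched.
3 states suffice.
        0   1  
>* s0   s0  s1 
 * s1   s2  s1 
   s2   s2  s2 
(> = start, * = accepting)

start=s0; accept=s0,s1; s0-0->s0; s0-1->s1; s1-0->s2; s1-1->s1; s2-0->s2; s2-1->s2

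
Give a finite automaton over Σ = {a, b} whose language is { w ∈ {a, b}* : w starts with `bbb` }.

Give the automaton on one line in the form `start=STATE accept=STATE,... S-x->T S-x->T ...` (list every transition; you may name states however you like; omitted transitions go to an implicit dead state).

start=s0 accept=s3 s0-a->s4 s0-b->s1 s1-a->s4 s1-b->s2 s2-a->s4 s2-b->s3 s3-a->s3 s3-b->s3 s4-a->s4 s4-b->s4

Check the first 3 symbols one by one: s0 through s2 record how many have matched `bbb` so far; any wrong symbol goes to the dead state s4. After all 3 match we enter the accepting sink s3.
With 5 states:
        a   b  
>  s0   s4  s1 
   s1   s4  s2 
   s2   s4  s3 
 * s3   s3  s3 
   s4   s4  s4 
(> = start, * = accepting)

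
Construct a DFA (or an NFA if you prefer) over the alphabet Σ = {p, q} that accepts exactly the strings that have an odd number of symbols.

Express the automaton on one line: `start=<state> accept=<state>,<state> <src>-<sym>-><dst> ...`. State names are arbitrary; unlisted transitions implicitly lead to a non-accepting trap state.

Count input length modulo 2: every symbol advances one step around the cycle A → B → A. Accept at B.
2 states suffice.
       p  q 
>  A   B  B 
 * B   A  A 
(> = start, * = accepting)

start=A accept=B A-p->B A-q->B B-p->A B-q->A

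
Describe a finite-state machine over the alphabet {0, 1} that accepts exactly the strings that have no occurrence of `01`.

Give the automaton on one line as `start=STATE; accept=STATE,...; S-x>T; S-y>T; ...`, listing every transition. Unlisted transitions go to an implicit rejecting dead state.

start=S0; accept=S0,S1; S0-0>S1; S0-1>S0; S1-0>S1; S1-1>S2; S2-0>S2; S2-1>S2

This is the complement of 'contains `01`'. Use the same substring-matching states — S0 through S2 holding how much of `01` has just been matched — but flip the accepting set: everything except the trap S2 accepts.
A 3-state machine:
        0   1  
>* S0   S1  S0 
 * S1   S1  S2 
   S2   S2  S2 
(> = start, * = accepting)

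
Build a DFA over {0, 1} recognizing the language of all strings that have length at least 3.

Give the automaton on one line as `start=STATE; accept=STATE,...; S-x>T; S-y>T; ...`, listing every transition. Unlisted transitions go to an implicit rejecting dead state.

Count input length up to 4: every symbol moves from q0 toward q4, which means 'more than 3' and absorbs. Accept from {q3, q4}.
5 states suffice.
        0   1  
>  q0   q1  q1 
   q1   q2  q2 
   q2   q3  q3 
 * q3   q4  q4 
 * q4   q4  q4 
(> = start, * = accepting)

start=q0; accept=q3,q4; q0-0>q1; q0-1>q1; q1-0>q2; q1-1>q2; q2-0>q3; q2-1>q3; q3-0>q4; q3-1>q4; q4-0>q4; q4-1>q4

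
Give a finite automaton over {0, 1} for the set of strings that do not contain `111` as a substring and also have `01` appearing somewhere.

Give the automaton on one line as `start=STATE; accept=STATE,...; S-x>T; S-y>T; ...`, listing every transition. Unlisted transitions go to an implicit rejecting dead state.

start=s0; accept=s3,s5,s6; s0-0>s1; s0-1>s2; s1-0>s1; s1-1>s3; s2-0>s1; s2-1>s4; s3-0>s5; s3-1>s6; s4-0>s1; s4-1>s7; s5-0>s5; s5-1>s3; s6-0>s5; s6-1>s7; s7-0>s7; s7-1>s7

Run two small machines in parallel and take their product. The first has 4 states tracking partial matches of the forbidden pattern `111`; the second has 3 states tracking whether and how much of `01` has been seen. A product state is a pair (one from each), accepting exactly when both do. After merging equivalent states the machine shrinks.
With 8 states:
        0   1  
>  s0   s1  s2 
   s1   s1  s3 
   s2   s1  s4 
 * s3   s5  s6 
   s4   s1  s7 
 * s5   s5  s3 
 * s6   s5  s7 
   s7   s7  s7 
(> = start, * = accepting)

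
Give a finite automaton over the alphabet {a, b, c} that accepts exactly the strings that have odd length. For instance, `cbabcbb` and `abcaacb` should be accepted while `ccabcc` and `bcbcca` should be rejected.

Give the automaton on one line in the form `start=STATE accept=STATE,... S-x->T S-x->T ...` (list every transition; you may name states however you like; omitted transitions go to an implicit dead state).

start=q0 accept=q1 q0-a->q1 q0-b->q1 q0-c->q1 q1-a->q0 q1-b->q0 q1-c->q0

Count input length modulo 2: every symbol advances one step around the cycle q0 → q1 → q0. Accept at q1.
2 states suffice.
        a   b   c  
>  q0   q1  q1  q1 
 * q1   q0  q0  q0 
(> = start, * = accepting)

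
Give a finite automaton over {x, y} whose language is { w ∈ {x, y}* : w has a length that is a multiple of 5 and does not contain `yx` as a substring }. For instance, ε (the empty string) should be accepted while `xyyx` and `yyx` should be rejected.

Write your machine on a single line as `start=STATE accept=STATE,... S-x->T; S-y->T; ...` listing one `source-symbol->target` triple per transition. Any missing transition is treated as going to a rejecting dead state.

start=q0; accept=q0,q12; q0-x->q1; q0-y->q2; q1-x->q3; q1-y->q4; q2-x->q5; q2-y->q4; q3-x->q6; q3-y->q7; q4-x->q8; q4-y->q7; q5-x->q8; q5-y->q8; q6-x->q9; q6-y->q10; q7-x->q11; q7-y->q10; q8-x->q11; q8-y->q11; q9-x->q0; q9-y->q12; q10-x->q13; q10-y->q12; q11-x->q13; q11-y->q13; q12-x->q14; q12-y->q2; q13-x->q14; q13-y->q14; q14-x->q5; q14-y->q5

Handle the two conditions separately and then intersect. One (5 states) tracks the input length modulo 5; the other (3 states) tracks partial matches of the forbidden pattern `yx`. Each combined state is a pair, one component from each; accept when both components accept.
With 15 states:
          x    y  
>* q0     q1   q2 
   q1     q3   q4 
   q2     q5   q4 
   q3     q6   q7 
   q4     q8   q7 
   q5     q8   q8 
   q6     q9  q10 
   q7    q11  q10 
   q8    q11  q11 
   q9     q0  q12 
   q10   q13  q12 
   q11   q13  q13 
 * q12   q14   q2 
   q13   q14  q14 
   q14    q5   q5 
(> = start, * = accepting)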